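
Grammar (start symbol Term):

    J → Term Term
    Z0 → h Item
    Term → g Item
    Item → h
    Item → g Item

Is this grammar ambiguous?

Unambiguous

Only Term, Item are reachable from Term; ignoring the rest: Each reachable nonterminal has at most one production per leading terminal, and all productions are right-linear; the derivation is determined token-by-token.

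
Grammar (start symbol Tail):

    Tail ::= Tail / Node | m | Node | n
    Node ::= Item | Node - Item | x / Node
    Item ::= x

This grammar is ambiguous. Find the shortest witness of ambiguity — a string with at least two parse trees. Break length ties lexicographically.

x / x

length 1: no string has ≥2 trees
length 3: x / x has 2 parse trees

Two derivations of x / x:
  Tail ⇒ Tail / Node ⇒ Node / Node ⇒ Item / Node ⇒ x / Node ⇒ x / Item ⇒ x / x
  Tail ⇒ Node ⇒ x / Node ⇒ x / Item ⇒ x / x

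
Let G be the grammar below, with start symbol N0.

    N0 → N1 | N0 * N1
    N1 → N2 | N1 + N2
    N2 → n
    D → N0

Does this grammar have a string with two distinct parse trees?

(D is unreachable from N0, so its rules don't affect L(N0).) This is a standard precedence ladder (N0 over N1 over N2), with each level left-recursive on its own operator ('*' at N0, '+' at N1). That structure is LR(1), hence unambiguous.

Unambiguous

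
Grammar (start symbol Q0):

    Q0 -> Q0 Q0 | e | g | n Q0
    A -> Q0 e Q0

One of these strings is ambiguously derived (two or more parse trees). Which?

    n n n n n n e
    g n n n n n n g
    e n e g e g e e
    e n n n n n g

e n e g e g e e

n n n n n n e: 1 tree
g n n n n n n g: 1 tree
e n e g e g e e: 297 trees
e n n n n n g: 1 tree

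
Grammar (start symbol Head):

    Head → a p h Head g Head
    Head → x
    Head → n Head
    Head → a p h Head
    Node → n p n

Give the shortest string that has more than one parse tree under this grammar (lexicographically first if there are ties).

a p h a p h x g x

length 1: no string has ≥2 trees
length 2: no string has ≥2 trees
length 3: no string has ≥2 trees
length 4: no string has ≥2 trees
length 5: no string has ≥2 trees
length 6: no string has ≥2 trees
length 7: no string has ≥2 trees
length 8: no string has ≥2 trees
length 9: a p h a p h x g x has 2 parse trees

Two derivations of a p h a p h x g x:
  Head ⇒ a p h Head g Head ⇒ a p h a p h Head g Head ⇒ a p h a p h x g Head ⇒ a p h a p h x g x
  Head ⇒ a p h Head ⇒ a p h a p h Head g Head ⇒ a p h a p h x g Head ⇒ a p h a p h x g x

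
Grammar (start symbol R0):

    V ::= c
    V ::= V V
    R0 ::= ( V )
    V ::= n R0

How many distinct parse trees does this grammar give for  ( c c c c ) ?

Parse trees for ( c c c c ):
  [R0 ( [V [V c] [V [V c] [V [V c] [V c]]]] )]
  [R0 ( [V [V c] [V [V [V c] [V c]] [V c]]] )]
  [R0 ( [V [V [V c] [V c]] [V [V c] [V c]]] )]
  [R0 ( [V [V [V c] [V [V c] [V c]]] [V c]] )]
  [R0 ( [V [V [V [V c] [V c]] [V c]] [V c]] )]

5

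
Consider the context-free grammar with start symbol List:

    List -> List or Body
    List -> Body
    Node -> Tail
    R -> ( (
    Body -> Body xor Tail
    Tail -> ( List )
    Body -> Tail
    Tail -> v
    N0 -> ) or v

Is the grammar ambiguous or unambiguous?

Only List, Body, Tail are reachable from List; ignoring the rest: The grammar is stratified — List handles 'or' (left-recursive), Body handles 'xor', Tail atoms. Each operator has a fixed associativity and precedence level, so every string has one parse.

Unambiguous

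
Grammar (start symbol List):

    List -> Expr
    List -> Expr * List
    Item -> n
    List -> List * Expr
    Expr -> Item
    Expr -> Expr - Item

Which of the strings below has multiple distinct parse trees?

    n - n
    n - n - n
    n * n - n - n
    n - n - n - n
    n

n * n - n - n

n - n: 1 tree
n - n - n: 1 tree
n * n - n - n: 2 trees
n - n - n - n: 1 tree
n: 1 tree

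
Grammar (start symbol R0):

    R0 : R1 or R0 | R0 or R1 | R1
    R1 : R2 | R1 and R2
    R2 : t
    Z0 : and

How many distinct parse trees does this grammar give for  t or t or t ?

4

Parse trees for t or t or t:
  [R0 [R1 [R2 t]] or [R0 [R1 [R2 t]] or [R0 [R1 [R2 t]]]]]
  [R0 [R1 [R2 t]] or [R0 [R0 [R1 [R2 t]]] or [R1 [R2 t]]]]
  [R0 [R0 [R1 [R2 t]] or [R0 [R1 [R2 t]]]] or [R1 [R2 t]]]
  [R0 [R0 [R0 [R1 [R2 t]]] or [R1 [R2 t]]] or [R1 [R2 t]]]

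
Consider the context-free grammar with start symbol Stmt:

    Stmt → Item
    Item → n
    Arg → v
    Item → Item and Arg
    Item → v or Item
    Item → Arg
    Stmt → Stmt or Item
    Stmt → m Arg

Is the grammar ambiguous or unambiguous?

Witness: v or n

Derivation 1: Stmt ⇒ Item ⇒ v or Item ⇒ v or n
Derivation 2: Stmt ⇒ Stmt or Item ⇒ Item or Item ⇒ Arg or Item ⇒ v or Item ⇒ v or n

Two distinct leftmost derivations for the same string.

Ambiguous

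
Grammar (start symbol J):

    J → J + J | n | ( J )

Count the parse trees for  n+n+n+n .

Parse trees for n+n+n+n:
  [J [J n] + [J [J n] + [J [J n] + [J n]]]]
  [J [J n] + [J [J [J n] + [J n]] + [J n]]]
  [J [J [J n] + [J n]] + [J [J n] + [J n]]]
  [J [J [J n] + [J [J n] + [J n]]] + [J n]]
  [J [J [J [J n] + [J n]] + [J n]] + [J n]]

5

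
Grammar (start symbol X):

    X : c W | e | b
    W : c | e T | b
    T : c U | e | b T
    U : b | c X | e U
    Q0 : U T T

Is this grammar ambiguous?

Unambiguous

(Q0 is unreachable from X, so its rules don't affect L(X).) The reachable rules are right-linear with at most one rule per (nonterminal, next-terminal) pair. Each input token forces the next rule, so parsing is deterministic.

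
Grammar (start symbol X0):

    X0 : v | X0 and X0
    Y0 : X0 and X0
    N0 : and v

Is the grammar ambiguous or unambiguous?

Witness: v and v and v

Derivation 1: X0 ⇒ X0 and X0 ⇒ v and X0 ⇒ v and X0 and X0 ⇒ v and v and X0 ⇒ v and v and v
Derivation 2: X0 ⇒ X0 and X0 ⇒ X0 and X0 and X0 ⇒ v and X0 and X0 ⇒ v and v and X0 ⇒ v and v and v

Two distinct leftmost derivations for the same string.

Ambiguous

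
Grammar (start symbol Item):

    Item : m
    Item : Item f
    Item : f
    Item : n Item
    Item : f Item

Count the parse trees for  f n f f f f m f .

Parse trees for f n f f f f m f:
  [Item [Item f [Item n [Item f [Item f [Item f [Item f [Item m]]]]]]] f]
  [Item f [Item [Item n [Item f [Item f [Item f [Item f [Item m]]]]]] f]]
  [Item f [Item n [Item [Item f [Item f [Item f [Item f [Item m]]]]] f]]]
  [Item f [Item n [Item f [Item [Item f [Item f [Item f [Item m]]]] f]]]]
  [Item f [Item n [Item f [Item f [Item [Item f [Item f [Item m]]] f]]]]]
  [Item f [Item n [Item f [Item f [Item f [Item [Item f [Item m]] f]]]]]]
  [Item f [Item n [Item f [Item f [Item f [Item f [Item [Item m] f]]]]]]]

7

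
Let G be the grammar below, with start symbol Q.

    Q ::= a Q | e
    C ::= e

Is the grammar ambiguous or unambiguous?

Unambiguous

(C is unreachable from Q, so its rules don't affect L(Q).) Each reachable nonterminal has at most one production per leading terminal, and all productions are right-linear; the derivation is determined token-by-token.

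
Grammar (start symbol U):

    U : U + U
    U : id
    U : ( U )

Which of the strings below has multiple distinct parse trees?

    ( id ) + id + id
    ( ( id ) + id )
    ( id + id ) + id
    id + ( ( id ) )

( id ) + id + id

( id ) + id + id: 2 trees
( ( id ) + id ): 1 tree
( id + id ) + id: 1 tree
id + ( ( id ) ): 1 tree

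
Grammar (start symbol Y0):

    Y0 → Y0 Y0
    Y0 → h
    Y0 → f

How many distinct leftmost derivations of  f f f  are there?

Parse trees for f f f:
  [Y0 [Y0 f] [Y0 [Y0 f] [Y0 f]]]
  [Y0 [Y0 [Y0 f] [Y0 f]] [Y0 f]]

2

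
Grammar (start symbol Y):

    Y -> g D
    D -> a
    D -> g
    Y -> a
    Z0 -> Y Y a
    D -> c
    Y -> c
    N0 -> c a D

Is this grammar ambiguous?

Unambiguous

Only Y, D are reachable from Y; ignoring the rest: Each reachable nonterminal has at most one production per leading terminal, and all productions are right-linear; the derivation is determined token-by-token.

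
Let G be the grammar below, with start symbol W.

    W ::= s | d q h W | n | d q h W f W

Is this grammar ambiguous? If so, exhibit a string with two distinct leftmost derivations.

Witness: d q h d q h n f n

Derivation 1: W ⇒ d q h W ⇒ d q h d q h W f W ⇒ d q h d q h n f W ⇒ d q h d q h n f n
Derivation 2: W ⇒ d q h W f W ⇒ d q h d q h W f W ⇒ d q h d q h n f W ⇒ d q h d q h n f n

Two distinct leftmost derivations for the same string.

Ambiguous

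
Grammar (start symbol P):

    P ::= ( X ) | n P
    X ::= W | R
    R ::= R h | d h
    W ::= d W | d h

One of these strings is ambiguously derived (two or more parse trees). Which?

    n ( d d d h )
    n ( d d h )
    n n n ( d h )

n ( d d d h ): 1 tree
n ( d d h ): 1 tree
n n n ( d h ): 2 trees

n n n ( d h )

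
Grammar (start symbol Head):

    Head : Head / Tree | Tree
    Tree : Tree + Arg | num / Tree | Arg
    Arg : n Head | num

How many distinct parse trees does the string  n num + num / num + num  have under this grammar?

4

Parse trees for n num + num / num + num:
  [Head [Head [Tree [Tree [Arg n [Head [Tree [Arg num]]]]] + [Arg num]]] / [Tree [Tree [Arg num]] + [Arg num]]]
  [Head [Head [Tree [Arg n [Head [Tree [Tree [Arg num]] + [Arg num]]]]]] / [Tree [Tree [Arg num]] + [Arg num]]]
  [Head [Tree [Tree [Arg n [Head [Head [Tree [Tree [Arg num]] + [Arg num]]] / [Tree [Arg num]]]]] + [Arg num]]]
  [Head [Tree [Arg n [Head [Head [Tree [Tree [Arg num]] + [Arg num]]] / [Tree [Tree [Arg num]] + [Arg num]]]]]]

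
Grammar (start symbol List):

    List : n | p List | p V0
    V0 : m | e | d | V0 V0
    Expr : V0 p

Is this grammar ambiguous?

Witness: p d d d

Derivation 1: List ⇒ p V0 ⇒ p V0 V0 ⇒ p d V0 ⇒ p d V0 V0 ⇒ p d d V0 ⇒ p d d d
Derivation 2: List ⇒ p V0 ⇒ p V0 V0 ⇒ p V0 V0 V0 ⇒ p d V0 V0 ⇒ p d d V0 ⇒ p d d d

Two distinct leftmost derivations for the same string.

Ambiguous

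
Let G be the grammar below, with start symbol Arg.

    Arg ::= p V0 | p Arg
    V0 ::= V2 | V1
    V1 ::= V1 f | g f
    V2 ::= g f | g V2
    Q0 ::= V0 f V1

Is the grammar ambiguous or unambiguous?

Witness: p g f

Derivation 1: Arg ⇒ p V0 ⇒ p V2 ⇒ p g f
Derivation 2: Arg ⇒ p V0 ⇒ p V1 ⇒ p g f

Two distinct leftmost derivations for the same string.

Ambiguous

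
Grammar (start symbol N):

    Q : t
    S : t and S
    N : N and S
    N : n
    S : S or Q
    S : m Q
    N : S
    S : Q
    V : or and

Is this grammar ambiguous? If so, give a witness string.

Witness: t and t

Derivation 1: N ⇒ N and S ⇒ S and S ⇒ Q and S ⇒ t and S ⇒ t and Q ⇒ t and t
Derivation 2: N ⇒ S ⇒ t and S ⇒ t and Q ⇒ t and t

Two distinct leftmost derivations for the same string.

Ambiguous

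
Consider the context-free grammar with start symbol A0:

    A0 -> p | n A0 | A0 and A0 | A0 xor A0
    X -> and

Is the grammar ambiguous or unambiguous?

Witness: n p and p

Derivation 1: A0 ⇒ n A0 ⇒ n A0 and A0 ⇒ n p and A0 ⇒ n p and p
Derivation 2: A0 ⇒ A0 and A0 ⇒ n A0 and A0 ⇒ n p and A0 ⇒ n p and p

Two distinct leftmost derivations for the same string.

Ambiguous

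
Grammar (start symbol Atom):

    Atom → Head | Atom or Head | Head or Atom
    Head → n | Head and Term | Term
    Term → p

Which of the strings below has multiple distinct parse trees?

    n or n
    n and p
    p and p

n or n: 2 trees
n and p: 1 tree
p and p: 1 tree

n or n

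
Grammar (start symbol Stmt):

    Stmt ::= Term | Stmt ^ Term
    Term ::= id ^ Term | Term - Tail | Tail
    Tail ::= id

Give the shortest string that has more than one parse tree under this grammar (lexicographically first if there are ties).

length 1: no string has ≥2 trees
length 3: id ^ id has 2 parse trees

Two derivations of id ^ id:
  Stmt ⇒ Term ⇒ id ^ Term ⇒ id ^ Tail ⇒ id ^ id
  Stmt ⇒ Stmt ^ Term ⇒ Term ^ Term ⇒ Tail ^ Term ⇒ id ^ Term ⇒ id ^ Tail ⇒ id ^ id

id ^ id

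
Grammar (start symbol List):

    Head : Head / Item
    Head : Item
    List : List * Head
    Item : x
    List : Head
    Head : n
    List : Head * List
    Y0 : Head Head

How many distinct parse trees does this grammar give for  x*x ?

Parse trees for x*x:
  [List [List [Head [Item x]]] * [Head [Item x]]]
  [List [Head [Item x]] * [List [Head [Item x]]]]

2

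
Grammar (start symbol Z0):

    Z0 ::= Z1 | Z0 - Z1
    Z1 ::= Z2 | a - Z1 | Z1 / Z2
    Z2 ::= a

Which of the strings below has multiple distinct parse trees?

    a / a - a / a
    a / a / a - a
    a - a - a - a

a / a - a / a: 1 tree
a / a / a - a: 1 tree
a - a - a - a: 8 trees

a - a - a - a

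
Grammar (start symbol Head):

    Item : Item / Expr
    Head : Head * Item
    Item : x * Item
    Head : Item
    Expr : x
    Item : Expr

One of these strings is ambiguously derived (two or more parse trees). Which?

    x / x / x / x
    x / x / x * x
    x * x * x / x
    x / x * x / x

x * x * x / x

x / x / x / x: 1 tree
x / x / x * x: 1 tree
x * x * x / x: 7 trees
x / x * x / x: 1 tree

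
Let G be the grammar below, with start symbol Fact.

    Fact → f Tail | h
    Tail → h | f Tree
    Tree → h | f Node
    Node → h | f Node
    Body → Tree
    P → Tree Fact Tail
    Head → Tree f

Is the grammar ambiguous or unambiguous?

Unambiguous

(Body, P, Head are unreachable from Fact, so their rules don't affect L(Fact).) Restricted to the reachable nonterminals, every rule has the form A → t or A → t B, and no two rules for the same A share a first terminal. The grammar encodes a DFA — one run per string.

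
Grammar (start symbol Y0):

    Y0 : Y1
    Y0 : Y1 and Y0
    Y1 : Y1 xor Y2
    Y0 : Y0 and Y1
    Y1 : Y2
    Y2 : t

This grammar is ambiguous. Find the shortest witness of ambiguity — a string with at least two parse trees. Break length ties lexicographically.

length 1: no string has ≥2 trees
length 3: t and t has 2 parse trees

Two derivations of t and t:
  Y0 ⇒ Y1 and Y0 ⇒ Y2 and Y0 ⇒ t and Y0 ⇒ t and Y1 ⇒ t and Y2 ⇒ t and t
  Y0 ⇒ Y0 and Y1 ⇒ Y1 and Y1 ⇒ Y2 and Y1 ⇒ t and Y1 ⇒ t and Y2 ⇒ t and t

t and t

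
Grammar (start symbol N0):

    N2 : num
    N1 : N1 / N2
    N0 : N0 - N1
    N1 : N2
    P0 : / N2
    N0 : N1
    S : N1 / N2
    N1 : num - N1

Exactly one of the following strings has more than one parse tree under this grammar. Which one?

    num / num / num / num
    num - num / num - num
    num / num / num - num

num - num / num - num

num / num / num / num: 1 tree
num - num / num - num: 3 trees
num / num / num - num: 1 tree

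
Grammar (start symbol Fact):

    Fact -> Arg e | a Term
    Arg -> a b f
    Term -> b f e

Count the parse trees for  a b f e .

Parse trees for a b f e:
  [Fact [Arg a b f] e]
  [Fact a [Term b f e]]

2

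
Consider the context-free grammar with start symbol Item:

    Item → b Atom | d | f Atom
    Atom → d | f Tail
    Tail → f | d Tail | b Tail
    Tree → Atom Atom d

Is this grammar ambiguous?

Only Item, Atom, Tail are reachable from Item; ignoring the rest: The reachable rules are right-linear with at most one rule per (nonterminal, next-terminal) pair. Each input token forces the next rule, so parsing is deterministic.

Unambiguous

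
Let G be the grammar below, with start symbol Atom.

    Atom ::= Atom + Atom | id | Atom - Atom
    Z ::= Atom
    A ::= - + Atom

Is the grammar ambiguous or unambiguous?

Ambiguous

Witness: id + id + id

Derivation 1: Atom ⇒ Atom + Atom ⇒ Atom + Atom + Atom ⇒ id + Atom + Atom ⇒ id + id + Atom ⇒ id + id + id
Derivation 2: Atom ⇒ Atom + Atom ⇒ id + Atom ⇒ id + Atom + Atom ⇒ id + id + Atom ⇒ id + id + id

Two distinct leftmost derivations for the same string.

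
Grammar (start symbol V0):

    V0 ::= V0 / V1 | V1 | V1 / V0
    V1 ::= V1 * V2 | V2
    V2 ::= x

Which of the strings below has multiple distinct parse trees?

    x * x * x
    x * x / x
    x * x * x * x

x * x * x: 1 tree
x * x / x: 2 trees
x * x * x * x: 1 tree

x * x / x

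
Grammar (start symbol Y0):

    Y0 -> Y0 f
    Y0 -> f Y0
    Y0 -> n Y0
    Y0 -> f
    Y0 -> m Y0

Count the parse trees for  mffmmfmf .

Parse trees for mffmmfmf:
  [Y0 m [Y0 f [Y0 f [Y0 m [Y0 m [Y0 f [Y0 m [Y0 f]]]]]]]]

1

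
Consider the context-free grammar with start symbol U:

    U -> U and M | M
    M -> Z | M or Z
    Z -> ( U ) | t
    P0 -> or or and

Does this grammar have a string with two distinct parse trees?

Only U, M, Z are reachable from U; ignoring the rest: This is a standard precedence ladder (U over M over Z), with each level left-recursive on its own operator ('and' at U, 'or' at M). That structure is LR(1), hence unambiguous.

Unambiguous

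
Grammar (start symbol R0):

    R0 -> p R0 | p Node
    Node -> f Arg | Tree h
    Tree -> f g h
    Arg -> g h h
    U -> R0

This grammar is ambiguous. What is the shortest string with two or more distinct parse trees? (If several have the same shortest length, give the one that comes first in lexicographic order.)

p f g h h

length 5: p f g h h has 2 parse trees

Two derivations of p f g h h:
  R0 ⇒ p Node ⇒ p f Arg ⇒ p f g h h
  R0 ⇒ p Node ⇒ p Tree h ⇒ p f g h h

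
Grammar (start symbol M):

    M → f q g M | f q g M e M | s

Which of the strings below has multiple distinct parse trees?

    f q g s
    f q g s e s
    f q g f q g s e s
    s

f q g s: 1 tree
f q g s e s: 1 tree
f q g f q g s e s: 2 trees
s: 1 tree

f q g f q g s e s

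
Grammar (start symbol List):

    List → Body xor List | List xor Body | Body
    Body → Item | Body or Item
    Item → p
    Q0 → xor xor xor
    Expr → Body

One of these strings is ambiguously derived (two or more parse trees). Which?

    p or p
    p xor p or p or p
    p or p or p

p or p: 1 tree
p xor p or p or p: 2 trees
p or p or p: 1 tree

p xor p or p or p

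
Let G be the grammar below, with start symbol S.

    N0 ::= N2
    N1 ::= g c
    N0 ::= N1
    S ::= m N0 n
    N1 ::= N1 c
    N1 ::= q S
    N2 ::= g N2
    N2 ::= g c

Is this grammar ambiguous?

Witness: m g c n

Derivation 1: S ⇒ m N0 n ⇒ m N2 n ⇒ m g c n
Derivation 2: S ⇒ m N0 n ⇒ m N1 n ⇒ m g c n

Two distinct leftmost derivations for the same string.

Ambiguous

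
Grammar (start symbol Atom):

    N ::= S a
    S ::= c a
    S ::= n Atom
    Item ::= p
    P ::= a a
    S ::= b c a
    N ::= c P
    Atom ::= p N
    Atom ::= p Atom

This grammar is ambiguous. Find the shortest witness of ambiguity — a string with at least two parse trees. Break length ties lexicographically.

p c a a

length 4: p c a a has 2 parse trees

Two derivations of p c a a:
  Atom ⇒ p N ⇒ p S a ⇒ p c a a
  Atom ⇒ p N ⇒ p c P ⇒ p c a a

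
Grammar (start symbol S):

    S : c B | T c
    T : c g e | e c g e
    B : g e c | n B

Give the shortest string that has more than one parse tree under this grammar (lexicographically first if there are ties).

length 4: c g e c has 2 parse trees

Two derivations of c g e c:
  S ⇒ c B ⇒ c g e c
  S ⇒ T c ⇒ c g e c

c g e c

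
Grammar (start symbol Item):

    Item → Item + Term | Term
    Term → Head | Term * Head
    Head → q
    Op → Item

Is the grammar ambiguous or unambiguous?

Only Item, Term, Head are reachable from Item; ignoring the rest: The grammar is stratified — Item handles '+' (left-recursive), Term handles '*', Head atoms. Each operator has a fixed associativity and precedence level, so every string has one parse.

Unambiguous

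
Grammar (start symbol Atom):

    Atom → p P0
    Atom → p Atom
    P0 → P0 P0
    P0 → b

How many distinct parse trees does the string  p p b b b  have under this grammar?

Parse trees for p p b b b:
  [Atom p [Atom p [P0 [P0 b] [P0 [P0 b] [P0 b]]]]]
  [Atom p [Atom p [P0 [P0 [P0 b] [P0 b]] [P0 b]]]]

2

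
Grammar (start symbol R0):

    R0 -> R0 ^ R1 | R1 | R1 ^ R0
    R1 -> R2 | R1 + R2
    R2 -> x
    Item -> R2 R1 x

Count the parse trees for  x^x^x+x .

4

Parse trees for x^x^x+x:
  [R0 [R0 [R0 [R1 [R2 x]]] ^ [R1 [R2 x]]] ^ [R1 [R1 [R2 x]] + [R2 x]]]
  [R0 [R0 [R1 [R2 x]] ^ [R0 [R1 [R2 x]]]] ^ [R1 [R1 [R2 x]] + [R2 x]]]
  [R0 [R1 [R2 x]] ^ [R0 [R0 [R1 [R2 x]]] ^ [R1 [R1 [R2 x]] + [R2 x]]]]
  [R0 [R1 [R2 x]] ^ [R0 [R1 [R2 x]] ^ [R0 [R1 [R1 [R2 x]] + [R2 x]]]]]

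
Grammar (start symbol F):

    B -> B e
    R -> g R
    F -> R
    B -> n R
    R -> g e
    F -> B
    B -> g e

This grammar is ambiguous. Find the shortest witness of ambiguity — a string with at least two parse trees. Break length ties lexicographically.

length 2: g e has 2 parse trees

Two derivations of g e:
  F ⇒ R ⇒ g e
  F ⇒ B ⇒ g e

g e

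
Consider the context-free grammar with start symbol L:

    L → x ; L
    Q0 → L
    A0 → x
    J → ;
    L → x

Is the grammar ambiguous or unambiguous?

Unambiguous

Only L is reachable from L; ignoring the rest: Right-recursive list with a separator: after each atom, whether the separator follows determines the rule. One parse per string.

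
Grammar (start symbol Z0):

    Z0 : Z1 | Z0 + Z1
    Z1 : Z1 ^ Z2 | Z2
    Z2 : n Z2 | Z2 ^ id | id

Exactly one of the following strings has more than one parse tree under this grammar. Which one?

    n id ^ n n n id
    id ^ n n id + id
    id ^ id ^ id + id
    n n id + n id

n id ^ n n n id: 1 tree
id ^ n n id + id: 1 tree
id ^ id ^ id + id: 4 trees
n n id + n id: 1 tree

id ^ id ^ id + id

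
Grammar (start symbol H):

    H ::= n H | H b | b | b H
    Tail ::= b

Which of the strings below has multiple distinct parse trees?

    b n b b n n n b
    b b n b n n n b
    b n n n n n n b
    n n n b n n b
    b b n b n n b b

b n b b n n n b: 1 tree
b b n b n n n b: 1 tree
b n n n n n n b: 1 tree
n n n b n n b: 1 tree
b b n b n n b b: 8 trees

b b n b n n b b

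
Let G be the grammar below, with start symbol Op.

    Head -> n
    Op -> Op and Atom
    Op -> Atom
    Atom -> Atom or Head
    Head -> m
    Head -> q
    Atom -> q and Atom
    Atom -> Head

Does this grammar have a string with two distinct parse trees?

Ambiguous

Witness: q and m

Derivation 1: Op ⇒ Op and Atom ⇒ Atom and Atom ⇒ Head and Atom ⇒ q and Atom ⇒ q and Head ⇒ q and m
Derivation 2: Op ⇒ Atom ⇒ q and Atom ⇒ q and Head ⇒ q and m

Two distinct leftmost derivations for the same string.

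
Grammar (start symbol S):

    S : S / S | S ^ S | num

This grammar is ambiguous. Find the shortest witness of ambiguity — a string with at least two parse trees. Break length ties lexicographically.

num / num / num

length 1: no string has ≥2 trees
length 3: no string has ≥2 trees
length 5: num / num / num has 2 parse trees

Two derivations of num / num / num:
  S ⇒ S / S ⇒ S / S / S ⇒ num / S / S ⇒ num / num / S ⇒ num / num / num
  S ⇒ S / S ⇒ num / S ⇒ num / S / S ⇒ num / num / S ⇒ num / num / num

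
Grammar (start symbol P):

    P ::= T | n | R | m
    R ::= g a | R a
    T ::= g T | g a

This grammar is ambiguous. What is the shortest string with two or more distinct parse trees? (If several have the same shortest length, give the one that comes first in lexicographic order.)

length 1: no string has ≥2 trees
length 2: g a has 2 parse trees

Two derivations of g a:
  P ⇒ T ⇒ g a
  P ⇒ R ⇒ g a

g a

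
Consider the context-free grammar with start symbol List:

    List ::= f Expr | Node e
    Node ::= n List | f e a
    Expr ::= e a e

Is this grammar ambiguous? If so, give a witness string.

Witness: f e a e

Derivation 1: List ⇒ f Expr ⇒ f e a e
Derivation 2: List ⇒ Node e ⇒ f e a e

Two distinct leftmost derivations for the same string.

Ambiguous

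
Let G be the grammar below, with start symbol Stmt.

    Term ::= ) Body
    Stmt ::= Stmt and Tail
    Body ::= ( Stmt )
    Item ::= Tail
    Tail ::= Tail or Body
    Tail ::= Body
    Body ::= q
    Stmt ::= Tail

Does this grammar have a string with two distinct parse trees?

Only Stmt, Tail, Body are reachable from Stmt; ignoring the rest: Stmt → Stmt and Tail | Tail  ;  Tail → Tail or Body | Body  — a left-associative chain with Body at the bottom. Each string factors uniquely by precedence.

Unambiguous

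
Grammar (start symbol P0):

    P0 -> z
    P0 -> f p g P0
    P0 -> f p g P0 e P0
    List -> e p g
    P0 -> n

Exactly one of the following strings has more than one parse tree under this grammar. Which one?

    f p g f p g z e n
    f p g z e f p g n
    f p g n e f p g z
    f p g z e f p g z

f p g f p g z e n: 2 trees
f p g z e f p g n: 1 tree
f p g n e f p g z: 1 tree
f p g z e f p g z: 1 tree

f p g f p g z e n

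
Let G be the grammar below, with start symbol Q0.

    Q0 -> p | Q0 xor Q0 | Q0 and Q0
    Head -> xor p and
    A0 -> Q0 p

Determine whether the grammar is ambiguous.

Ambiguous

Witness: p and p and p

Derivation 1: Q0 ⇒ Q0 and Q0 ⇒ p and Q0 ⇒ p and Q0 and Q0 ⇒ p and p and Q0 ⇒ p and p and p
Derivation 2: Q0 ⇒ Q0 and Q0 ⇒ Q0 and Q0 and Q0 ⇒ p and Q0 and Q0 ⇒ p and p and Q0 ⇒ p and p and p

Two distinct leftmost derivations for the same string.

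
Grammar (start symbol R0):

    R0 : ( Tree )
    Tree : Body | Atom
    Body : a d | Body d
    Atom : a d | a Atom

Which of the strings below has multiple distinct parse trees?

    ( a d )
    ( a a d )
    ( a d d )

( a d )

( a d ): 2 trees
( a a d ): 1 tree
( a d d ): 1 tree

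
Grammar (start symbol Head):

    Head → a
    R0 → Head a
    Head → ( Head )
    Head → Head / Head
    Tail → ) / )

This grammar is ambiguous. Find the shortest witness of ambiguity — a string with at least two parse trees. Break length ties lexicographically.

a / a / a

length 1: no string has ≥2 trees
length 3: no string has ≥2 trees
length 5: a / a / a has 2 parse trees

Two derivations of a / a / a:
  Head ⇒ Head / Head ⇒ a / Head ⇒ a / Head / Head ⇒ a / a / Head ⇒ a / a / a
  Head ⇒ Head / Head ⇒ Head / Head / Head ⇒ a / Head / Head ⇒ a / a / Head ⇒ a / a / a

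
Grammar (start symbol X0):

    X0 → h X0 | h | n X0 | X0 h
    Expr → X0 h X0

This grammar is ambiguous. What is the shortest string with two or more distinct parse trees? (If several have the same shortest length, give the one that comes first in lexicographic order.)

h h

length 1: no string has ≥2 trees
length 2: h h has 2 parse trees

Two derivations of h h:
  X0 ⇒ h X0 ⇒ h h
  X0 ⇒ X0 h ⇒ h h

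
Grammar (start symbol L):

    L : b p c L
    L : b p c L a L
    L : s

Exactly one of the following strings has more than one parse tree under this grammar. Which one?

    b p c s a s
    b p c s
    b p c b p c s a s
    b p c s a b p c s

b p c b p c s a s

b p c s a s: 1 tree
b p c s: 1 tree
b p c b p c s a s: 2 trees
b p c s a b p c s: 1 tree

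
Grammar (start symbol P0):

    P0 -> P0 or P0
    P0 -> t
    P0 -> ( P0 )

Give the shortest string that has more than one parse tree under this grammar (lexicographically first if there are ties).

t or t or t

length 1: no string has ≥2 trees
length 3: no string has ≥2 trees
length 5: t or t or t has 2 parse trees

Two derivations of t or t or t:
  P0 ⇒ P0 or P0 ⇒ P0 or P0 or P0 ⇒ t or P0 or P0 ⇒ t or t or P0 ⇒ t or t or t
  P0 ⇒ P0 or P0 ⇒ t or P0 ⇒ t or P0 or P0 ⇒ t or t or P0 ⇒ t or t or t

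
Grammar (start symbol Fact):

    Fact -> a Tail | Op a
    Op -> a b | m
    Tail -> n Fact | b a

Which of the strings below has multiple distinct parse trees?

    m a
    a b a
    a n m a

m a: 1 tree
a b a: 2 trees
a n m a: 1 tree

a b a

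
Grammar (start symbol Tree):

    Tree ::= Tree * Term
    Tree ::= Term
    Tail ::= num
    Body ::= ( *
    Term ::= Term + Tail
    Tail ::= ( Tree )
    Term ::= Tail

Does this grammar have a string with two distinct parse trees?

Only Tree, Term, Tail are reachable from Tree; ignoring the rest: This is a standard precedence ladder (Tree over Term over Tail), with each level left-recursive on its own operator ('*' at Tree, '+' at Term). That structure is LR(1), hence unambiguous.

Unambiguous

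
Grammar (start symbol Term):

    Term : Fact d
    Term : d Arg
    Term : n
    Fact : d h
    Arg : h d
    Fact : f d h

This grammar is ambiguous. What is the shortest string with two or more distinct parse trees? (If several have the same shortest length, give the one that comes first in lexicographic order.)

length 1: no string has ≥2 trees
length 3: d h d has 2 parse trees

Two derivations of d h d:
  Term ⇒ Fact d ⇒ d h d
  Term ⇒ d Arg ⇒ d h d

d h d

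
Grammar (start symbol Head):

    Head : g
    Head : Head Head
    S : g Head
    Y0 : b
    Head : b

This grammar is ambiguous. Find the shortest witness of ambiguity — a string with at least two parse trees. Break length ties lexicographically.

length 1: no string has ≥2 trees
length 2: no string has ≥2 trees
length 3: b b b has 2 parse trees

Two derivations of b b b:
  Head ⇒ Head Head ⇒ Head Head Head ⇒ b Head Head ⇒ b b Head ⇒ b b b
  Head ⇒ Head Head ⇒ b Head ⇒ b Head Head ⇒ b b Head ⇒ b b b

b b b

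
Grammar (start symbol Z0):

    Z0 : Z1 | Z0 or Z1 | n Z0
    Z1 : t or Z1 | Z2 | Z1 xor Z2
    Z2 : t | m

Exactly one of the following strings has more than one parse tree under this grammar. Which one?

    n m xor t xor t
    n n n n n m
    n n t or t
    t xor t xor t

n m xor t xor t: 1 tree
n n n n n m: 1 tree
n n t or t: 4 trees
t xor t xor t: 1 tree

n n t or t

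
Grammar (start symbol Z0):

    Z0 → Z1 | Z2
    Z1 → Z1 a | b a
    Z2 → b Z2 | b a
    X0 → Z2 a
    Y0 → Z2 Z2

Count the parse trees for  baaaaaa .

Parse trees for baaaaaa:
  [Z0 [Z1 [Z1 [Z1 [Z1 [Z1 [Z1 b a] a] a] a] a] a]]

1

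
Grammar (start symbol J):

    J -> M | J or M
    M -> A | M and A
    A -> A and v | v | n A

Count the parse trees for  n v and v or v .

3

Parse trees for n v and v or v:
  [J [J [M [A [A n [A v]] and v]]] or [M [A v]]]
  [J [J [M [A n [A [A v] and v]]]] or [M [A v]]]
  [J [J [M [M [A n [A v]]] and [A v]]] or [M [A v]]]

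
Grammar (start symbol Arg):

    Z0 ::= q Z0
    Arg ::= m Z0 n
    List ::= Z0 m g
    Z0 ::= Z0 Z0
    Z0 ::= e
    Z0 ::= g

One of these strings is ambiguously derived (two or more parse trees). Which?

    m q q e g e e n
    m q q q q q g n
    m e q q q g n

m q q e g e e n

m q q e g e e n: 28 trees
m q q q q q g n: 1 tree
m e q q q g n: 1 tree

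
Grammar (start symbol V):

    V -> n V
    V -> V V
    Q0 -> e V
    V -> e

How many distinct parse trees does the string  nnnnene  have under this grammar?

5

Parse trees for nnnnene:
  [V n [V n [V n [V n [V [V e] [V n [V e]]]]]]]
  [V n [V n [V n [V [V n [V e]] [V n [V e]]]]]]
  [V n [V n [V [V n [V n [V e]]] [V n [V e]]]]]
  [V n [V [V n [V n [V n [V e]]]] [V n [V e]]]]
  [V [V n [V n [V n [V n [V e]]]]] [V n [V e]]]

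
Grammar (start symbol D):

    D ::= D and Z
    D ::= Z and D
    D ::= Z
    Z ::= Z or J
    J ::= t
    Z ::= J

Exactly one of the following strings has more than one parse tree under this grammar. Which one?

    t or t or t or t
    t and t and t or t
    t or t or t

t or t or t or t: 1 tree
t and t and t or t: 4 trees
t or t or t: 1 tree

t and t and t or t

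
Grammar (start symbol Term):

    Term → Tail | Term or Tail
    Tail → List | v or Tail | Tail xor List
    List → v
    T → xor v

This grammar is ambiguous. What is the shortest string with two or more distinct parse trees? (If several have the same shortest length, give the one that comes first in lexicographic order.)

length 1: no string has ≥2 trees
length 3: v or v has 2 parse trees

Two derivations of v or v:
  Term ⇒ Tail ⇒ v or Tail ⇒ v or List ⇒ v or v
  Term ⇒ Term or Tail ⇒ Tail or Tail ⇒ List or Tail ⇒ v or Tail ⇒ v or List ⇒ v or v

v or v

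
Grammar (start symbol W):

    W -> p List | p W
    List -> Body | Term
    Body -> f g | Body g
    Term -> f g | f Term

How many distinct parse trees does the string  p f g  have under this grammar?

2

Parse trees for p f g:
  [W p [List [Body f g]]]
  [W p [List [Term f g]]]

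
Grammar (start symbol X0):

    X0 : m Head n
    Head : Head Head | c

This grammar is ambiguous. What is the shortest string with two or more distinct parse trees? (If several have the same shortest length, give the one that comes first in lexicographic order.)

length 3: no string has ≥2 trees
length 4: no string has ≥2 trees
length 5: m c c c n has 2 parse trees

Two derivations of m c c c n:
  X0 ⇒ m Head n ⇒ m Head Head n ⇒ m Head Head Head n ⇒ m c Head Head n ⇒ m c c Head n ⇒ m c c c n
  X0 ⇒ m Head n ⇒ m Head Head n ⇒ m c Head n ⇒ m c Head Head n ⇒ m c c Head n ⇒ m c c c n

m c c c n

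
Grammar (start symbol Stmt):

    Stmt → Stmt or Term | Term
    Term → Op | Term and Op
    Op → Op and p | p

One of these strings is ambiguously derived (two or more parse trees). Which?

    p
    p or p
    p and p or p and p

p and p or p and p

p: 1 tree
p or p: 1 tree
p and p or p and p: 4 trees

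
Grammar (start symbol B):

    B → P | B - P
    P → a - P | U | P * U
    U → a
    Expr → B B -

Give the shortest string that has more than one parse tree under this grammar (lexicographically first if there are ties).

a - a

length 1: no string has ≥2 trees
length 3: a - a has 2 parse trees

Two derivations of a - a:
  B ⇒ P ⇒ a - P ⇒ a - U ⇒ a - a
  B ⇒ B - P ⇒ P - P ⇒ U - P ⇒ a - P ⇒ a - U ⇒ a - a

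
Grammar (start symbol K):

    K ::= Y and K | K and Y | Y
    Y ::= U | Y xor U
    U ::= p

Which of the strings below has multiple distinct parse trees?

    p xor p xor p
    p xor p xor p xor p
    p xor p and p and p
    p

p xor p xor p: 1 tree
p xor p xor p xor p: 1 tree
p xor p and p and p: 4 trees
p: 1 tree

p xor p and p and p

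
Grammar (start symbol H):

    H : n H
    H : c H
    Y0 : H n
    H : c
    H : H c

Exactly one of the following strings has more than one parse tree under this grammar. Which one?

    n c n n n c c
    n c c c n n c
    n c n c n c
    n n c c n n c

n c n n n c c: 7 trees
n c c c n n c: 1 tree
n c n c n c: 1 tree
n n c c n n c: 1 tree

n c n n n c c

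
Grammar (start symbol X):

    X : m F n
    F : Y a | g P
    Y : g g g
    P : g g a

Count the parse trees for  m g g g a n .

Parse trees for m g g g a n:
  [X m [F [Y g g g] a] n]
  [X m [F g [P g g a]] n]

2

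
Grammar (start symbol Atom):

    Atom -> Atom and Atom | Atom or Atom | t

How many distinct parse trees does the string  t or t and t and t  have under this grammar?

Parse trees for t or t and t and t:
  [Atom [Atom [Atom t] or [Atom t]] and [Atom [Atom t] and [Atom t]]]
  [Atom [Atom [Atom [Atom t] or [Atom t]] and [Atom t]] and [Atom t]]
  [Atom [Atom [Atom t] or [Atom [Atom t] and [Atom t]]] and [Atom t]]
  [Atom [Atom t] or [Atom [Atom t] and [Atom [Atom t] and [Atom t]]]]
  [Atom [Atom t] or [Atom [Atom [Atom t] and [Atom t]] and [Atom t]]]

5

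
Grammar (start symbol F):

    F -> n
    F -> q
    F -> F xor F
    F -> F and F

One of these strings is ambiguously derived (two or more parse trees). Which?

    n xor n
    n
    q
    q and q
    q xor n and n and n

n xor n: 1 tree
n: 1 tree
q: 1 tree
q and q: 1 tree
q xor n and n and n: 5 trees

q xor n and n and n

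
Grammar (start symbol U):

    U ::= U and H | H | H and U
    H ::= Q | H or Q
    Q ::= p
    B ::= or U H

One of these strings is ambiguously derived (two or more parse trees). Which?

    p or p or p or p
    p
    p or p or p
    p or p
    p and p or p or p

p and p or p or p

p or p or p or p: 1 tree
p: 1 tree
p or p or p: 1 tree
p or p: 1 tree
p and p or p or p: 2 trees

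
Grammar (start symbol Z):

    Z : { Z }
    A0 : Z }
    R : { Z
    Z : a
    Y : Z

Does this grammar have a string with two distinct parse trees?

Unambiguous

Only Z is reachable from Z; ignoring the rest: Each string is a nest of matched brackets around a single atom. An opening bracket forces the recursive rule; an atom forces the base rule.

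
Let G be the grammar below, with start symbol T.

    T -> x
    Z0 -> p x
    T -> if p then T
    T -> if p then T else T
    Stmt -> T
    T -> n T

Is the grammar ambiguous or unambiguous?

Witness: if p then if p then x else x

Derivation 1: T ⇒ if p then T ⇒ if p then if p then T else T ⇒ if p then if p then x else T ⇒ if p then if p then x else x
Derivation 2: T ⇒ if p then T else T ⇒ if p then if p then T else T ⇒ if p then if p then x else T ⇒ if p then if p then x else x

Two distinct leftmost derivations for the same string.

Ambiguous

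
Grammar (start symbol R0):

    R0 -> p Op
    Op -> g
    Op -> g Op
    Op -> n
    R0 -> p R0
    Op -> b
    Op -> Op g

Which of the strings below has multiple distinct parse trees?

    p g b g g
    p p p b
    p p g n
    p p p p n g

p g b g g: 3 trees
p p p b: 1 tree
p p g n: 1 tree
p p p p n g: 1 tree

p g b g g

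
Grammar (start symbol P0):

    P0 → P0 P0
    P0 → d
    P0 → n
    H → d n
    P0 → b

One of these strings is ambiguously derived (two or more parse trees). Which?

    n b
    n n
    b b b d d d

b b b d d d

n b: 1 tree
n n: 1 tree
b b b d d d: 42 trees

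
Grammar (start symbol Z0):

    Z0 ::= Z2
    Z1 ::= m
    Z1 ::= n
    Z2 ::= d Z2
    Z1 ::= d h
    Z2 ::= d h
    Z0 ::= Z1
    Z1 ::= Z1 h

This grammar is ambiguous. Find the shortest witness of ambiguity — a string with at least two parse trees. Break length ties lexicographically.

d h

length 1: no string has ≥2 trees
length 2: d h has 2 parse trees

Two derivations of d h:
  Z0 ⇒ Z2 ⇒ d h
  Z0 ⇒ Z1 ⇒ d h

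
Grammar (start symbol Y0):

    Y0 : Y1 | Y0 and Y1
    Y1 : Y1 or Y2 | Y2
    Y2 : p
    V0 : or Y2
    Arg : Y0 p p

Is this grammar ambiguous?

(V0, Arg are unreachable from Y0, so their rules don't affect L(Y0).) The grammar is stratified — Y0 handles 'and' (left-recursive), Y1 handles 'or', Y2 atoms. Each operator has a fixed associativity and precedence level, so every string has one parse.

Unambiguous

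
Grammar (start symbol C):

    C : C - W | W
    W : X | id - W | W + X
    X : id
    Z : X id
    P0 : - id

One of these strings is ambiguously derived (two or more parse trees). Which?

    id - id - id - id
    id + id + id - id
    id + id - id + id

id - id - id - id

id - id - id - id: 8 trees
id + id + id - id: 1 tree
id + id - id + id: 1 tree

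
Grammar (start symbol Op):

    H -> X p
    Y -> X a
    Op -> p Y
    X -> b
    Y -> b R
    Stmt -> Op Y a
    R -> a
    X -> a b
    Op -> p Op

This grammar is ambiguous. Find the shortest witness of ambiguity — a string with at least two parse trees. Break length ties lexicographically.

p b a

length 3: p b a has 2 parse trees

Two derivations of p b a:
  Op ⇒ p Y ⇒ p X a ⇒ p b a
  Op ⇒ p Y ⇒ p b R ⇒ p b a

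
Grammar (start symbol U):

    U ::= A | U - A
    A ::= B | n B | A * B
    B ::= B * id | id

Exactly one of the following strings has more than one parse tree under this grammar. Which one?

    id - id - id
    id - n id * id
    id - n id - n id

id - id - id: 1 tree
id - n id * id: 2 trees
id - n id - n id: 1 tree

id - n id * id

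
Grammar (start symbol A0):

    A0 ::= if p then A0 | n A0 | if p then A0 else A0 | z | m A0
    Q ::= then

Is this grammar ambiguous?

Witness: if p then if p then z else z

Derivation 1: A0 ⇒ if p then A0 ⇒ if p then if p then A0 else A0 ⇒ if p then if p then z else A0 ⇒ if p then if p then z else z
Derivation 2: A0 ⇒ if p then A0 else A0 ⇒ if p then if p then A0 else A0 ⇒ if p then if p then z else A0 ⇒ if p then if p then z else z

Two distinct leftmost derivations for the same string.

Ambiguous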